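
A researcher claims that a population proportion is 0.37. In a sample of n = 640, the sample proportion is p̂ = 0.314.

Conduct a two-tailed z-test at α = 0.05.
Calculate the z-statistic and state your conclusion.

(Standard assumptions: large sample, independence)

H₀: p = 0.37, H₁: p ≠ 0.37
Standard error: SE = √(p₀(1-p₀)/n) = √(0.37×0.63/640) = 0.019085
z-statistic: z = (p̂ - p₀)/SE = (0.314 - 0.37)/0.019085 = -2.9342
Critical value: z_0.025 = ±1.960
p-value = 0.0033
Decision: reject H₀ at α = 0.05

Answer: z = -2.9342, reject H₀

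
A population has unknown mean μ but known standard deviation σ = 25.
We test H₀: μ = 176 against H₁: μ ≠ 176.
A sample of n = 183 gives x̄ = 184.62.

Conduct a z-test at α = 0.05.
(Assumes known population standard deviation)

Standard error: SE = σ/√n = 25/√183 = 1.8481
z-statistic: z = (x̄ - μ₀)/SE = (184.62 - 176)/1.8481 = 4.6642
Critical value: ±1.960
p-value < 0.0001
Decision: reject H₀

Answer: z = 4.6642, reject H₀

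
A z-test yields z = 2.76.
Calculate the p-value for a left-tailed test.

For z = 2.76:
p = P(Z < 2.76) = Φ(2.76) = 0.9971

Answer: p-value ≈ 0.9971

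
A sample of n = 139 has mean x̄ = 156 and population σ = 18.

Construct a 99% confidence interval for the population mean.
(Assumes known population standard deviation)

Confidence level: 99%, α = 0.01
z_0.005 = 2.576
SE = σ/√n = 18/√139 = 1.5267
Margin of error = 2.576 × 1.5267 = 3.9328
CI: x̄ ± margin = 156 ± 3.9328
CI: (152.0672, 159.9328)

Answer: (152.0672, 159.9328)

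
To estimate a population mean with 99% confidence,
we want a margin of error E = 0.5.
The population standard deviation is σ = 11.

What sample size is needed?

Answer: n = 3212

Derivation:
z_0.005 = 2.576
n = (z×σ/E)² = (2.576×11/0.5)²
n = 3211.7156
Round up: n = 3212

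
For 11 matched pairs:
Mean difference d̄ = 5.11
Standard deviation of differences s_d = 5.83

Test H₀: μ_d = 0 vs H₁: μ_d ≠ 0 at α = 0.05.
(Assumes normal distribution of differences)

df = n - 1 = 10
SE = s_d/√n = 5.83/√11 = 1.7578
t = d̄/SE = 5.11/1.7578 = 2.9070
Critical value: t_{0.025,10} = ±2.228
p-value ≈ 0.0156
Decision: reject H₀

Answer: t = 2.9070, reject H₀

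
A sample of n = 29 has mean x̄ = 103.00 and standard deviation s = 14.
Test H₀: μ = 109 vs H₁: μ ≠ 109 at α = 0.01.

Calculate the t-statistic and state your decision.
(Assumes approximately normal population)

df = n - 1 = 28
SE = s/√n = 14/√29 = 2.5997
t = (x̄ - μ₀)/SE = (103.00 - 109)/2.5997 = -2.3080
Critical value: t_{0.005,28} = ±2.763
p-value ≈ 0.0286
Decision: fail to reject H₀

Answer: t = -2.3080, fail to reject H₀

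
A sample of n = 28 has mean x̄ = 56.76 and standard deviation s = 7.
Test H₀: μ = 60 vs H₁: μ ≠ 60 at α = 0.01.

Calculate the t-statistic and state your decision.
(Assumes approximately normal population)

Answer: t = -2.4492, fail to reject H₀

Derivation:
df = n - 1 = 27
SE = s/√n = 7/√28 = 1.3229
t = (x̄ - μ₀)/SE = (56.76 - 60)/1.3229 = -2.4492
Critical value: t_{0.005,27} = ±2.771
p-value ≈ 0.0211
Decision: fail to reject H₀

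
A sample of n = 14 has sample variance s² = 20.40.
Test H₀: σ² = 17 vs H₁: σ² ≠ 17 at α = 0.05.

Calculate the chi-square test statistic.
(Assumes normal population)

Answer: χ² = 15.6000, fail to reject H₀

Derivation:
df = n - 1 = 13
χ² = (n-1)s²/σ₀² = 13×20.40/17 = 15.6000
Critical values: χ²_{0.975,13} = 5.009, χ²_{0.025,13} = 24.736
Rejection region: χ² < 5.009 or χ² > 24.736
Decision: fail to reject H₀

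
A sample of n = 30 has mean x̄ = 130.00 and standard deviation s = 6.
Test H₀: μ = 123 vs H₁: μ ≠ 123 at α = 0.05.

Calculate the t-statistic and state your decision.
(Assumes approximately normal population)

df = n - 1 = 29
SE = s/√n = 6/√30 = 1.0954
t = (x̄ - μ₀)/SE = (130.00 - 123)/1.0954 = 6.3904
Critical value: t_{0.025,29} = ±2.045
p-value < 0.0001
Decision: reject H₀

Answer: t = 6.3904, reject H₀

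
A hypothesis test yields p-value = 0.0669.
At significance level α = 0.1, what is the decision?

Answer: reject H₀

Derivation:
Compare p-value to α:
0.0669 < 0.1
Decision: reject H₀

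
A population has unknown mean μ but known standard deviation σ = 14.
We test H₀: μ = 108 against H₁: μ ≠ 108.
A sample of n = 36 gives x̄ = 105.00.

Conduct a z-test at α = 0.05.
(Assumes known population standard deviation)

Answer: z = -1.2857, fail to reject H₀

Derivation:
Standard error: SE = σ/√n = 14/√36 = 2.3333
z-statistic: z = (x̄ - μ₀)/SE = (105.00 - 108)/2.3333 = -1.2857
Critical value: ±1.960
p-value = 0.1985
Decision: fail to reject H₀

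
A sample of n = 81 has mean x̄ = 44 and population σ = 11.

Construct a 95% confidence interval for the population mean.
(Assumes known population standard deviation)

Answer: (41.6045, 46.3955)

Derivation:
Confidence level: 95%, α = 0.05
z_0.025 = 1.960
SE = σ/√n = 11/√81 = 1.2222
Margin of error = 1.960 × 1.2222 = 2.3955
CI: x̄ ± margin = 44 ± 2.3955
CI: (41.6045, 46.3955)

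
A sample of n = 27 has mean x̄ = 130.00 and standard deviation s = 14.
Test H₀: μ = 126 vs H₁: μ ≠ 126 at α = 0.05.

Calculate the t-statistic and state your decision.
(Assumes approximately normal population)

df = n - 1 = 26
SE = s/√n = 14/√27 = 2.6943
t = (x̄ - μ₀)/SE = (130.00 - 126)/2.6943 = 1.4846
Critical value: t_{0.025,26} = ±2.056
p-value ≈ 0.1497
Decision: fail to reject H₀

Answer: t = 1.4846, fail to reject H₀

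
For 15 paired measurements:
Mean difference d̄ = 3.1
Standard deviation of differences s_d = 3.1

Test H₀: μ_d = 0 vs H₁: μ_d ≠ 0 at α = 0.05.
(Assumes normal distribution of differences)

df = n - 1 = 14
SE = s_d/√n = 3.1/√15 = 0.8004
t = d̄/SE = 3.1/0.8004 = 3.8731
Critical value: t_{0.025,14} = ±2.145
p-value ≈ 0.0017
Decision: reject H₀

Answer: t = 3.8731, reject H₀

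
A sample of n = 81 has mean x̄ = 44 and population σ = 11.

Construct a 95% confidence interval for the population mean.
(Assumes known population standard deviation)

Confidence level: 95%, α = 0.05
z_0.025 = 1.960
SE = σ/√n = 11/√81 = 1.2222
Margin of error = 1.960 × 1.2222 = 2.3955
CI: x̄ ± margin = 44 ± 2.3955
CI: (41.6045, 46.3955)

Answer: (41.6045, 46.3955)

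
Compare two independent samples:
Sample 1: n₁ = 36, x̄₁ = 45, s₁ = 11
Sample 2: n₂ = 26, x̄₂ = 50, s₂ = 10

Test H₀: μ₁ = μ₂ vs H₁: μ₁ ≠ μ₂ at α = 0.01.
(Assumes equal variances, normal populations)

Pooled variance: s²_p = [35×11² + 25×10²]/(60) = 112.2500
s_p = 10.5948
SE = s_p×√(1/n₁ + 1/n₂) = 10.5948×√(1/36 + 1/26) = 2.7268
t = (x̄₁ - x̄₂)/SE = (45 - 50)/2.7268 = -1.8337
df = 60, t-critical = ±2.660
Decision: fail to reject H₀

Answer: t = -1.8337, fail to reject H₀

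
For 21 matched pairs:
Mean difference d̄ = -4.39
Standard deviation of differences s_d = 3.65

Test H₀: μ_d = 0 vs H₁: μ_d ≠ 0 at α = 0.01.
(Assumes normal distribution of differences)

df = n - 1 = 20
SE = s_d/√n = 3.65/√21 = 0.7965
t = d̄/SE = -4.39/0.7965 = -5.5116
Critical value: t_{0.005,20} = ±2.845
p-value < 0.0001
Decision: reject H₀

Answer: t = -5.5116, reject H₀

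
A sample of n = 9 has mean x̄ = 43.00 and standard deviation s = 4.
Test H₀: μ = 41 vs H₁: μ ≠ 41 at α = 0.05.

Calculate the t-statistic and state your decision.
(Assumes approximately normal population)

df = n - 1 = 8
SE = s/√n = 4/√9 = 1.3333
t = (x̄ - μ₀)/SE = (43.00 - 41)/1.3333 = 1.5000
Critical value: t_{0.025,8} = ±2.306
p-value ≈ 0.1720
Decision: fail to reject H₀

Answer: t = 1.5000, fail to reject H₀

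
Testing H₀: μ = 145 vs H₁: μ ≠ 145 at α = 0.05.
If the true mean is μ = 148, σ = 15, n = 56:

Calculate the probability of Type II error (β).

SE = σ/√n = 15/√56 = 2.0045
Critical values: μ₀ ± z_0.025×SE = 145 ± 1.960×2.0045
Acceptance region: (141.0712, 148.9288)
Under H₁ (μ = 148): z_high = (148.9288 - 148)/2.0045 = 0.4634, z_low = (141.0712 - 148)/2.0045 = -3.4566
β = P(not reject | H₁) = Φ(0.4634) - Φ(-3.4566) ≈ 0.6782

Answer: β ≈ 0.6782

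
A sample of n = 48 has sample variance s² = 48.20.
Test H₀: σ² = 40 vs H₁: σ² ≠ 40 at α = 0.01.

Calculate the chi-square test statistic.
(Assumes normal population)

df = n - 1 = 47
χ² = (n-1)s²/σ₀² = 47×48.20/40 = 56.6350
Critical values: χ²_{0.995,47} = 25.775, χ²_{0.005,47} = 75.704
Rejection region: χ² < 25.775 or χ² > 75.704
Decision: fail to reject H₀

Answer: χ² = 56.6350, fail to reject H₀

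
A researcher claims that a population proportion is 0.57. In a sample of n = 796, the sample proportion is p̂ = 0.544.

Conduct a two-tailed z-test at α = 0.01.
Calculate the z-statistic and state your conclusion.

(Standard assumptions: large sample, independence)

H₀: p = 0.57, H₁: p ≠ 0.57
Standard error: SE = √(p₀(1-p₀)/n) = √(0.57×0.43/796) = 0.017547
z-statistic: z = (p̂ - p₀)/SE = (0.544 - 0.57)/0.017547 = -1.4817
Critical value: z_0.005 = ±2.576
p-value = 0.1384
Decision: fail to reject H₀ at α = 0.01

Answer: z = -1.4817, fail to reject H₀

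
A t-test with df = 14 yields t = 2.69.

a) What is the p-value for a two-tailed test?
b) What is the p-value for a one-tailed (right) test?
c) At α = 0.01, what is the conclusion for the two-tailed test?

Using t-distribution with df = 14:
a) Two-tailed: p = 2×P(T > 2.69) = 0.0176
b) One-tailed: p = P(T > 2.69) = 0.0088
c) 0.0176 ≥ 0.01, fail to reject H₀

Answer: a) 0.0176, b) 0.0088, c) fail to reject H₀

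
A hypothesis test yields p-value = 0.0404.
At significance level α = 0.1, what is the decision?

Answer: reject H₀

Derivation:
Compare p-value to α:
0.0404 < 0.1
Decision: reject H₀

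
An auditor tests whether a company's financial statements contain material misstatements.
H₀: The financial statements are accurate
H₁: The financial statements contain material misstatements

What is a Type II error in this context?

Answer: Failing to detect material misstatements that are actually present

Derivation:
Type I error: rejecting H₀ when it is actually true (false positive).
Type II error: failing to reject H₀ when H₁ is actually true (false negative).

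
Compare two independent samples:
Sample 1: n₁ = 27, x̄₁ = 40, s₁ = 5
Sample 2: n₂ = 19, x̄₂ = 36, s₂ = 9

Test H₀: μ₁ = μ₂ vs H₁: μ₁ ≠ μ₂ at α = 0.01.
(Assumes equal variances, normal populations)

Answer: t = 1.9298, fail to reject H₀

Derivation:
Pooled variance: s²_p = [26×5² + 18×9²]/(44) = 47.9091
s_p = 6.9216
SE = s_p×√(1/n₁ + 1/n₂) = 6.9216×√(1/27 + 1/19) = 2.0727
t = (x̄₁ - x̄₂)/SE = (40 - 36)/2.0727 = 1.9298
df = 44, t-critical = ±2.692
Decision: fail to reject H₀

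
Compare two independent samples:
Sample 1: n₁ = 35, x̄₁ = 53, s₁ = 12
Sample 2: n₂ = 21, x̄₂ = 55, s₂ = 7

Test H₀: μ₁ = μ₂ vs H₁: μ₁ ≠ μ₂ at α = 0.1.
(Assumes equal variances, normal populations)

Pooled variance: s²_p = [34×12² + 20×7²]/(54) = 108.8148
s_p = 10.4314
SE = s_p×√(1/n₁ + 1/n₂) = 10.4314×√(1/35 + 1/21) = 2.8793
t = (x̄₁ - x̄₂)/SE = (53 - 55)/2.8793 = -0.6946
df = 54, t-critical = ±1.674
Decision: fail to reject H₀

Answer: t = -0.6946, fail to reject H₀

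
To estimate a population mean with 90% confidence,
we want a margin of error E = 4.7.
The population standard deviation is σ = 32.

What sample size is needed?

Answer: n = 126

Derivation:
z_0.05 = 1.645
n = (z×σ/E)² = (1.645×32/4.7)²
n = 125.4400
Round up: n = 126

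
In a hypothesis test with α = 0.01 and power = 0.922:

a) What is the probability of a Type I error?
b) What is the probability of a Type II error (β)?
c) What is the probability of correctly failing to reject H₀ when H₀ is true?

a) Type I error probability = α = 0.01
b) Power = P(reject H₀ | H₁ true) = 1 - β = 0.922, so Type II error probability = β = 1 - Power = 0.078
c) P(fail to reject H₀ | H₀ true) = 1 - α = 0.99

Answer: a) 0.01, b) 0.078, c) 0.99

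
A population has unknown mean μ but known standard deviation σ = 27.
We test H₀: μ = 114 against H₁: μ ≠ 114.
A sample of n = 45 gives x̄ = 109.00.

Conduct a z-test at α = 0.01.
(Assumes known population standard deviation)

Standard error: SE = σ/√n = 27/√45 = 4.0249
z-statistic: z = (x̄ - μ₀)/SE = (109.00 - 114)/4.0249 = -1.2423
Critical value: ±2.576
p-value = 0.2141
Decision: fail to reject H₀

Answer: z = -1.2423, fail to reject H₀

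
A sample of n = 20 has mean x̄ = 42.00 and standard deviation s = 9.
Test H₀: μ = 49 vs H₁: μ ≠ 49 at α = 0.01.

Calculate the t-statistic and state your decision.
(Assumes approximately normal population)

df = n - 1 = 19
SE = s/√n = 9/√20 = 2.0125
t = (x̄ - μ₀)/SE = (42.00 - 49)/2.0125 = -3.4783
Critical value: t_{0.005,19} = ±2.861
p-value ≈ 0.0025
Decision: reject H₀

Answer: t = -3.4783, reject H₀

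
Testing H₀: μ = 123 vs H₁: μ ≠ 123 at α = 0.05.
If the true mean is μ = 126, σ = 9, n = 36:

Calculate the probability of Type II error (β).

Answer: β ≈ 0.4840

Derivation:
SE = σ/√n = 9/√36 = 1.5000
Critical values: μ₀ ± z_0.025×SE = 123 ± 1.960×1.5000
Acceptance region: (120.0600, 125.9400)
Under H₁ (μ = 126): z_high = (125.9400 - 126)/1.5000 = -0.0400, z_low = (120.0600 - 126)/1.5000 = -3.9600
β = P(not reject | H₁) = Φ(-0.0400) - Φ(-3.9600) ≈ 0.4840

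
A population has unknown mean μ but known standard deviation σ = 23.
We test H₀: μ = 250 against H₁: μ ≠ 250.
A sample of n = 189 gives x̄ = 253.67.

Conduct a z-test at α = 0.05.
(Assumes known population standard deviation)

Answer: z = 2.1937, reject H₀

Derivation:
Standard error: SE = σ/√n = 23/√189 = 1.6730
z-statistic: z = (x̄ - μ₀)/SE = (253.67 - 250)/1.6730 = 2.1937
Critical value: ±1.960
p-value = 0.0283
Decision: reject H₀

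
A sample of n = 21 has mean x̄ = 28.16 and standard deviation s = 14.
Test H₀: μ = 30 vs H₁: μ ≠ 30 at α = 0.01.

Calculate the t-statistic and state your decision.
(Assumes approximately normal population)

Answer: t = -0.6023, fail to reject H₀

Derivation:
df = n - 1 = 20
SE = s/√n = 14/√21 = 3.0551
t = (x̄ - μ₀)/SE = (28.16 - 30)/3.0551 = -0.6023
Critical value: t_{0.005,20} = ±2.845
p-value ≈ 0.5537
Decision: fail to reject H₀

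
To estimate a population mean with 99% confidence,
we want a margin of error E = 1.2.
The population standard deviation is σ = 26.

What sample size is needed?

z_0.005 = 2.576
n = (z×σ/E)² = (2.576×26/1.2)²
n = 3115.1282
Round up: n = 3116

Answer: n = 3116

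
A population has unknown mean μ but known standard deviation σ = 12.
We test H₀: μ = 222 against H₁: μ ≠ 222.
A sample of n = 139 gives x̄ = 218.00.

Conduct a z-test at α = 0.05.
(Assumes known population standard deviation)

Standard error: SE = σ/√n = 12/√139 = 1.0178
z-statistic: z = (x̄ - μ₀)/SE = (218.00 - 222)/1.0178 = -3.9300
Critical value: ±1.960
p-value = 0.0001
Decision: reject H₀

Answer: z = -3.9300, reject H₀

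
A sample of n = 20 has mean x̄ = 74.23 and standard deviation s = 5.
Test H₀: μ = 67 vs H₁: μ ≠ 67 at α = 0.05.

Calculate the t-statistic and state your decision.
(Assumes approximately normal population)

Answer: t = 6.4669, reject H₀

Derivation:
df = n - 1 = 19
SE = s/√n = 5/√20 = 1.1180
t = (x̄ - μ₀)/SE = (74.23 - 67)/1.1180 = 6.4669
Critical value: t_{0.025,19} = ±2.093
p-value < 0.0001
Decision: reject H₀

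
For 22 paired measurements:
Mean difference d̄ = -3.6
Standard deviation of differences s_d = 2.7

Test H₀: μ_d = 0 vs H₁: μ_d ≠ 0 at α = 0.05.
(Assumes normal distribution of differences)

df = n - 1 = 21
SE = s_d/√n = 2.7/√22 = 0.5756
t = d̄/SE = -3.6/0.5756 = -6.2543
Critical value: t_{0.025,21} = ±2.080
p-value < 0.0001
Decision: reject H₀

Answer: t = -6.2543, reject H₀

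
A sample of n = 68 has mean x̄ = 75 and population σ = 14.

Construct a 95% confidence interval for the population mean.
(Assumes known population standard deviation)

Confidence level: 95%, α = 0.05
z_0.025 = 1.960
SE = σ/√n = 14/√68 = 1.6977
Margin of error = 1.960 × 1.6977 = 3.3275
CI: x̄ ± margin = 75 ± 3.3275
CI: (71.6725, 78.3275)

Answer: (71.6725, 78.3275)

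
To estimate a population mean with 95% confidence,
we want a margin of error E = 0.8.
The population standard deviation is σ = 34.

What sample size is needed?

Answer: n = 6939

Derivation:
z_0.025 = 1.960
n = (z×σ/E)² = (1.960×34/0.8)²
n = 6938.8900
Round up: n = 6939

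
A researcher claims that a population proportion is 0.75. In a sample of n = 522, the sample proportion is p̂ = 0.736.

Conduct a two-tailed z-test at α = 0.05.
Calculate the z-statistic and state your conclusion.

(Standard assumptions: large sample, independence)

Answer: z = -0.7387, fail to reject H₀

Derivation:
H₀: p = 0.75, H₁: p ≠ 0.75
Standard error: SE = √(p₀(1-p₀)/n) = √(0.75×0.25/522) = 0.018952
z-statistic: z = (p̂ - p₀)/SE = (0.736 - 0.75)/0.018952 = -0.7387
Critical value: z_0.025 = ±1.960
p-value = 0.4601
Decision: fail to reject H₀ at α = 0.05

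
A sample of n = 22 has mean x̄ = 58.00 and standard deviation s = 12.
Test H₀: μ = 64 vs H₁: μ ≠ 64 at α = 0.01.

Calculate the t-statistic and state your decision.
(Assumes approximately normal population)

df = n - 1 = 21
SE = s/√n = 12/√22 = 2.5584
t = (x̄ - μ₀)/SE = (58.00 - 64)/2.5584 = -2.3452
Critical value: t_{0.005,21} = ±2.831
p-value ≈ 0.0289
Decision: fail to reject H₀

Answer: t = -2.3452, fail to reject H₀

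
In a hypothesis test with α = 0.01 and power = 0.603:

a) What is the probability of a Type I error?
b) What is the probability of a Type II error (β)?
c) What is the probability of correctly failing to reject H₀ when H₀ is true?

Answer: a) 0.01, b) 0.397, c) 0.99

Derivation:
a) Type I error probability = α = 0.01
b) Power = P(reject H₀ | H₁ true) = 1 - β = 0.603, so Type II error probability = β = 1 - Power = 0.397
c) P(fail to reject H₀ | H₀ true) = 1 - α = 0.99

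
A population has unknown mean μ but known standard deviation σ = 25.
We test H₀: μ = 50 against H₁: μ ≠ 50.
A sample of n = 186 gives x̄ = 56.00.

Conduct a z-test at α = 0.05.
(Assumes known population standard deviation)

Answer: z = 3.2731, reject H₀

Derivation:
Standard error: SE = σ/√n = 25/√186 = 1.8331
z-statistic: z = (x̄ - μ₀)/SE = (56.00 - 50)/1.8331 = 3.2731
Critical value: ±1.960
p-value = 0.0011
Decision: reject H₀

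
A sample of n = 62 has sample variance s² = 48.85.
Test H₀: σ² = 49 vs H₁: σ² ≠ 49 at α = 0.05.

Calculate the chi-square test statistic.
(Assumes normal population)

df = n - 1 = 61
χ² = (n-1)s²/σ₀² = 61×48.85/49 = 60.8133
Critical values: χ²_{0.975,61} = 41.303, χ²_{0.025,61} = 84.476
Rejection region: χ² < 41.303 or χ² > 84.476
Decision: fail to reject H₀

Answer: χ² = 60.8133, fail to reject H₀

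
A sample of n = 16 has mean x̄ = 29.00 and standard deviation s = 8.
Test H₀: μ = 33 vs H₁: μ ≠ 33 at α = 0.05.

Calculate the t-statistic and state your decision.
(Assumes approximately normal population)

df = n - 1 = 15
SE = s/√n = 8/√16 = 2.0000
t = (x̄ - μ₀)/SE = (29.00 - 33)/2.0000 = -2.0000
Critical value: t_{0.025,15} = ±2.131
p-value ≈ 0.0639
Decision: fail to reject H₀

Answer: t = -2.0000, fail to reject H₀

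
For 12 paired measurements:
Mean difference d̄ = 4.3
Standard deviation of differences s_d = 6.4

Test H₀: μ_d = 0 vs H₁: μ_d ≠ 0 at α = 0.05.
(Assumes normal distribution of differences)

Answer: t = 2.3275, reject H₀

Derivation:
df = n - 1 = 11
SE = s_d/√n = 6.4/√12 = 1.8475
t = d̄/SE = 4.3/1.8475 = 2.3275
Critical value: t_{0.025,11} = ±2.201
p-value ≈ 0.0400
Decision: reject H₀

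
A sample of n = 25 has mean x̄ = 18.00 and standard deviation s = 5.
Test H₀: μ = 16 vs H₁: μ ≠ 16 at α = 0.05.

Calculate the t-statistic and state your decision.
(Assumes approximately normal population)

df = n - 1 = 24
SE = s/√n = 5/√25 = 1.0000
t = (x̄ - μ₀)/SE = (18.00 - 16)/1.0000 = 2.0000
Critical value: t_{0.025,24} = ±2.064
p-value ≈ 0.0569
Decision: fail to reject H₀

Answer: t = 2.0000, fail to reject H₀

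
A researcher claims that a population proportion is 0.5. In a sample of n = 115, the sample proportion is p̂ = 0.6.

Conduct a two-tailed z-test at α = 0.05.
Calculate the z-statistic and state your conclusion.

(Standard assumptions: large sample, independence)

H₀: p = 0.5, H₁: p ≠ 0.5
Standard error: SE = √(p₀(1-p₀)/n) = √(0.5×0.5/115) = 0.046625
z-statistic: z = (p̂ - p₀)/SE = (0.6 - 0.5)/0.046625 = 2.1448
Critical value: z_0.025 = ±1.960
p-value = 0.0320
Decision: reject H₀ at α = 0.05

Answer: z = 2.1448, reject H₀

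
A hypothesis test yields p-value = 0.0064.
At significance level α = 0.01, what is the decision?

Answer: reject H₀

Derivation:
Compare p-value to α:
0.0064 < 0.01
Decision: reject H₀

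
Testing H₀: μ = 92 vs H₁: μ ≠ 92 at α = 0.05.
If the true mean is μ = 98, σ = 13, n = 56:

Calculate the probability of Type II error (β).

Answer: β ≈ 0.0676

Derivation:
SE = σ/√n = 13/√56 = 1.7372
Critical values: μ₀ ± z_0.025×SE = 92 ± 1.960×1.7372
Acceptance region: (88.5951, 95.4049)
Under H₁ (μ = 98): z_high = (95.4049 - 98)/1.7372 = -1.4938, z_low = (88.5951 - 98)/1.7372 = -5.4138
β = P(not reject | H₁) = Φ(-1.4938) - Φ(-5.4138) ≈ 0.0676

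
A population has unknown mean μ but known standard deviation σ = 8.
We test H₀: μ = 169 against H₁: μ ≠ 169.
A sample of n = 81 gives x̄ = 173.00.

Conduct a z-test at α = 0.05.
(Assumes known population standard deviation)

Answer: z = 4.4999, reject H₀

Derivation:
Standard error: SE = σ/√n = 8/√81 = 0.8889
z-statistic: z = (x̄ - μ₀)/SE = (173.00 - 169)/0.8889 = 4.4999
Critical value: ±1.960
p-value < 0.0001
Decision: reject H₀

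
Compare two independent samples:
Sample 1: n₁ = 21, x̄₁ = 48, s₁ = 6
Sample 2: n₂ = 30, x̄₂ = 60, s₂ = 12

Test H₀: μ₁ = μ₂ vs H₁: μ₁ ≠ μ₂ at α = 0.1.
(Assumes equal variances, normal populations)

Pooled variance: s²_p = [20×6² + 29×12²]/(49) = 99.9184
s_p = 9.9959
SE = s_p×√(1/n₁ + 1/n₂) = 9.9959×√(1/21 + 1/30) = 2.8440
t = (x̄₁ - x̄₂)/SE = (48 - 60)/2.8440 = -4.2194
df = 49, t-critical = ±1.677
Decision: reject H₀

Answer: t = -4.2194, reject H₀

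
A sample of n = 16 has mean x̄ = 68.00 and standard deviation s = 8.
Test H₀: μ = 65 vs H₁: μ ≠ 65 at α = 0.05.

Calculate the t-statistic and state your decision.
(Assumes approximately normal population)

df = n - 1 = 15
SE = s/√n = 8/√16 = 2.0000
t = (x̄ - μ₀)/SE = (68.00 - 65)/2.0000 = 1.5000
Critical value: t_{0.025,15} = ±2.131
p-value ≈ 0.1544
Decision: fail to reject H₀

Answer: t = 1.5000, fail to reject H₀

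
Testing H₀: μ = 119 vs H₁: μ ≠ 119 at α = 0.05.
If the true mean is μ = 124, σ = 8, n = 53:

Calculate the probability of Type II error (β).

Answer: β ≈ 0.0048

Derivation:
SE = σ/√n = 8/√53 = 1.0989
Critical values: μ₀ ± z_0.025×SE = 119 ± 1.960×1.0989
Acceptance region: (116.8462, 121.1538)
Under H₁ (μ = 124): z_high = (121.1538 - 124)/1.0989 = -2.5900, z_low = (116.8462 - 124)/1.0989 = -6.5100
β = P(not reject | H₁) = Φ(-2.5900) - Φ(-6.5100) ≈ 0.0048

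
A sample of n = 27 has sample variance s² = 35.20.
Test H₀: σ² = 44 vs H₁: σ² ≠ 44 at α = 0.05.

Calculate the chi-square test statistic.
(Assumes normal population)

df = n - 1 = 26
χ² = (n-1)s²/σ₀² = 26×35.20/44 = 20.8000
Critical values: χ²_{0.975,26} = 13.844, χ²_{0.025,26} = 41.923
Rejection region: χ² < 13.844 or χ² > 41.923
Decision: fail to reject H₀

Answer: χ² = 20.8000, fail to reject H₀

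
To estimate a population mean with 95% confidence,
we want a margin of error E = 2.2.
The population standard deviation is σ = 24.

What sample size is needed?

z_0.025 = 1.960
n = (z×σ/E)² = (1.960×24/2.2)²
n = 457.1821
Round up: n = 458

Answer: n = 458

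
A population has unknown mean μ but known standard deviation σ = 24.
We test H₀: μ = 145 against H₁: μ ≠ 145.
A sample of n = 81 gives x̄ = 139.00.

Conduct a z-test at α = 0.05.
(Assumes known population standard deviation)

Answer: z = -2.2500, reject H₀

Derivation:
Standard error: SE = σ/√n = 24/√81 = 2.6667
z-statistic: z = (x̄ - μ₀)/SE = (139.00 - 145)/2.6667 = -2.2500
Critical value: ±1.960
p-value = 0.0244
Decision: reject H₀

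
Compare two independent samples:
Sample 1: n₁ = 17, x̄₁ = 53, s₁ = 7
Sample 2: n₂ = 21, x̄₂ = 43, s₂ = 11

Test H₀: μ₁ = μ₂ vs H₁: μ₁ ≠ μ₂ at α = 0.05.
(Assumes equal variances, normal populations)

Answer: t = 3.2490, reject H₀

Derivation:
Pooled variance: s²_p = [16×7² + 20×11²]/(36) = 89.0000
s_p = 9.4340
SE = s_p×√(1/n₁ + 1/n₂) = 9.4340×√(1/17 + 1/21) = 3.0779
t = (x̄₁ - x̄₂)/SE = (53 - 43)/3.0779 = 3.2490
df = 36, t-critical = ±2.028
Decision: reject H₀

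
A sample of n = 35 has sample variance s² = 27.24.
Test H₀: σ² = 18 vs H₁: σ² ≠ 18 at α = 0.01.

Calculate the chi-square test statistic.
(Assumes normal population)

df = n - 1 = 34
χ² = (n-1)s²/σ₀² = 34×27.24/18 = 51.4533
Critical values: χ²_{0.995,34} = 16.501, χ²_{0.005,34} = 58.964
Rejection region: χ² < 16.501 or χ² > 58.964
Decision: fail to reject H₀

Answer: χ² = 51.4533, fail to reject H₀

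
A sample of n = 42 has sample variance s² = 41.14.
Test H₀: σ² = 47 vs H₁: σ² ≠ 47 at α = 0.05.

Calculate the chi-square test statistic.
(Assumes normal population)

Answer: χ² = 35.8881, fail to reject H₀

Derivation:
df = n - 1 = 41
χ² = (n-1)s²/σ₀² = 41×41.14/47 = 35.8881
Critical values: χ²_{0.975,41} = 25.215, χ²_{0.025,41} = 60.561
Rejection region: χ² < 25.215 or χ² > 60.561
Decision: fail to reject H₀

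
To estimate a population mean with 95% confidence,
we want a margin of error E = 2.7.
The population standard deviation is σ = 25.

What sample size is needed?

Answer: n = 330

Derivation:
z_0.025 = 1.960
n = (z×σ/E)² = (1.960×25/2.7)²
n = 329.3553
Round up: n = 330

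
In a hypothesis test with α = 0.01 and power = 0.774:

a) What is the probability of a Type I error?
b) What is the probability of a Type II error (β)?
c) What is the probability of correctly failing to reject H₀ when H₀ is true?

Answer: a) 0.01, b) 0.226, c) 0.99

Derivation:
a) Type I error probability = α = 0.01
b) Power = P(reject H₀ | H₁ true) = 1 - β = 0.774, so Type II error probability = β = 1 - Power = 0.226
c) P(fail to reject H₀ | H₀ true) = 1 - α = 0.99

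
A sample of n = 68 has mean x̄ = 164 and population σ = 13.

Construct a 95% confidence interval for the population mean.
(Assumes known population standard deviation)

Confidence level: 95%, α = 0.05
z_0.025 = 1.960
SE = σ/√n = 13/√68 = 1.5765
Margin of error = 1.960 × 1.5765 = 3.0899
CI: x̄ ± margin = 164 ± 3.0899
CI: (160.9101, 167.0899)

Answer: (160.9101, 167.0899)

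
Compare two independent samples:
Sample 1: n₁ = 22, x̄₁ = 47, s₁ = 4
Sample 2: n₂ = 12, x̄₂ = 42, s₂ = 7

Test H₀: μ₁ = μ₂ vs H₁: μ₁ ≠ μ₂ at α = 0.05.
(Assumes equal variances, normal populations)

Answer: t = 2.6644, reject H₀

Derivation:
Pooled variance: s²_p = [21×4² + 11×7²]/(32) = 27.3438
s_p = 5.2291
SE = s_p×√(1/n₁ + 1/n₂) = 5.2291×√(1/22 + 1/12) = 1.8766
t = (x̄₁ - x̄₂)/SE = (47 - 42)/1.8766 = 2.6644
df = 32, t-critical = ±2.037
Decision: reject H₀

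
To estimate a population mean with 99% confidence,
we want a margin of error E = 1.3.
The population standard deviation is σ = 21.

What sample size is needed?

Answer: n = 1732

Derivation:
z_0.005 = 2.576
n = (z×σ/E)² = (2.576×21/1.3)²
n = 1731.5842
Round up: n = 1732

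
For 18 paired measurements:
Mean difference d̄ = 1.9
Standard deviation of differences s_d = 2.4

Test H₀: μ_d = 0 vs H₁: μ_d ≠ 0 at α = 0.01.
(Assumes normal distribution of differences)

df = n - 1 = 17
SE = s_d/√n = 2.4/√18 = 0.5657
t = d̄/SE = 1.9/0.5657 = 3.3587
Critical value: t_{0.005,17} = ±2.898
p-value ≈ 0.0037
Decision: reject H₀

Answer: t = 3.3587, reject H₀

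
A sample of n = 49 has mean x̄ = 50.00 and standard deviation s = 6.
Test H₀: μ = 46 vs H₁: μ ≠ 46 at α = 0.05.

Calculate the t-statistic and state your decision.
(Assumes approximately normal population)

df = n - 1 = 48
SE = s/√n = 6/√49 = 0.8571
t = (x̄ - μ₀)/SE = (50.00 - 46)/0.8571 = 4.6669
Critical value: t_{0.025,48} = ±2.011
p-value < 0.0001
Decision: reject H₀

Answer: t = 4.6669, reject H₀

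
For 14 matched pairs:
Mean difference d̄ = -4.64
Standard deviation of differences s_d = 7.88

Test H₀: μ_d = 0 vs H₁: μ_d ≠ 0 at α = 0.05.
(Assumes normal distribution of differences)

df = n - 1 = 13
SE = s_d/√n = 7.88/√14 = 2.1060
t = d̄/SE = -4.64/2.1060 = -2.2032
Critical value: t_{0.025,13} = ±2.160
p-value ≈ 0.0462
Decision: reject H₀

Answer: t = -2.2032, reject H₀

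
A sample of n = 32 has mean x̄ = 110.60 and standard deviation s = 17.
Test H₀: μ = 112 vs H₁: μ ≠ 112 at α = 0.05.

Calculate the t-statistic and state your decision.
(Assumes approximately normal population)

Answer: t = -0.4659, fail to reject H₀

Derivation:
df = n - 1 = 31
SE = s/√n = 17/√32 = 3.0052
t = (x̄ - μ₀)/SE = (110.60 - 112)/3.0052 = -0.4659
Critical value: t_{0.025,31} = ±2.040
p-value ≈ 0.6445
Decision: fail to reject H₀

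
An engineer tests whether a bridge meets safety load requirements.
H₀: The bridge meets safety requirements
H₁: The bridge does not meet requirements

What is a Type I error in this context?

Answer: Unnecessarily closing a safe bridge for repairs

Derivation:
A Type I error (probability α) occurs when we reject a true H₀.
A Type II error (probability β) occurs when we fail to reject a false H₀.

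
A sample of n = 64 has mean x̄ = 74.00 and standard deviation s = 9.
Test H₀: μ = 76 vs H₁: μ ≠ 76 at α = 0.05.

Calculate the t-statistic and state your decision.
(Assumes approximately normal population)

df = n - 1 = 63
SE = s/√n = 9/√64 = 1.1250
t = (x̄ - μ₀)/SE = (74.00 - 76)/1.1250 = -1.7778
Critical value: t_{0.025,63} = ±1.998
p-value ≈ 0.0803
Decision: fail to reject H₀

Answer: t = -1.7778, fail to reject H₀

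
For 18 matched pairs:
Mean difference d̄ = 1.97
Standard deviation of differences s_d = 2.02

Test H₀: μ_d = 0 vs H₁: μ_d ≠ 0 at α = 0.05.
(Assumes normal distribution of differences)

df = n - 1 = 17
SE = s_d/√n = 2.02/√18 = 0.4761
t = d̄/SE = 1.97/0.4761 = 4.1378
Critical value: t_{0.025,17} = ±2.110
p-value ≈ 0.0007
Decision: reject H₀

Answer: t = 4.1378, reject H₀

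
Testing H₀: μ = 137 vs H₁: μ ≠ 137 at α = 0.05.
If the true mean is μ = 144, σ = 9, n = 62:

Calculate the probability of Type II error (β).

SE = σ/√n = 9/√62 = 1.1430
Critical values: μ₀ ± z_0.025×SE = 137 ± 1.960×1.1430
Acceptance region: (134.7597, 139.2403)
Under H₁ (μ = 144): z_high = (139.2403 - 144)/1.1430 = -4.1642, z_low = (134.7597 - 144)/1.1430 = -8.0843
β = P(not reject | H₁) = Φ(-4.1642) - Φ(-8.0843) ≈ 0.0000

Answer: β ≈ 0.0000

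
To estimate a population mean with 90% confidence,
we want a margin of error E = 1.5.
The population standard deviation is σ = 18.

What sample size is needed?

Answer: n = 390

Derivation:
z_0.05 = 1.645
n = (z×σ/E)² = (1.645×18/1.5)²
n = 389.6676
Round up: n = 390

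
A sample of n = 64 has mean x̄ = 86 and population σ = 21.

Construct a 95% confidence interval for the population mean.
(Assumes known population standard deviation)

Confidence level: 95%, α = 0.05
z_0.025 = 1.960
SE = σ/√n = 21/√64 = 2.6250
Margin of error = 1.960 × 2.6250 = 5.1450
CI: x̄ ± margin = 86 ± 5.1450
CI: (80.8550, 91.1450)

Answer: (80.8550, 91.1450)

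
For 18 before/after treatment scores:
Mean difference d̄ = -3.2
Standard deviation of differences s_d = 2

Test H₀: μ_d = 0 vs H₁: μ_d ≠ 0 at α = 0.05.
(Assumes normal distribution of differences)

df = n - 1 = 17
SE = s_d/√n = 2/√18 = 0.4714
t = d̄/SE = -3.2/0.4714 = -6.7883
Critical value: t_{0.025,17} = ±2.110
p-value < 0.0001
Decision: reject H₀

Answer: t = -6.7883, reject H₀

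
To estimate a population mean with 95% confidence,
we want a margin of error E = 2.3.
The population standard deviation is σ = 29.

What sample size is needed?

Answer: n = 611

Derivation:
z_0.025 = 1.960
n = (z×σ/E)² = (1.960×29/2.3)²
n = 610.7345
Round up: n = 611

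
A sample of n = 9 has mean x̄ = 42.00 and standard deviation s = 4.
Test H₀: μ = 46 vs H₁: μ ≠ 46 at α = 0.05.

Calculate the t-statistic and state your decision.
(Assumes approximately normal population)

df = n - 1 = 8
SE = s/√n = 4/√9 = 1.3333
t = (x̄ - μ₀)/SE = (42.00 - 46)/1.3333 = -3.0001
Critical value: t_{0.025,8} = ±2.306
p-value ≈ 0.0171
Decision: reject H₀

Answer: t = -3.0001, reject H₀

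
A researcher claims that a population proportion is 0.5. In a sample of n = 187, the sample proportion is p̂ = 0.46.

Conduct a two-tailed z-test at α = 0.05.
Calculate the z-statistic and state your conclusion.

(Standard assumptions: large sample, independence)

Answer: z = -1.0940, fail to reject H₀

Derivation:
H₀: p = 0.5, H₁: p ≠ 0.5
Standard error: SE = √(p₀(1-p₀)/n) = √(0.5×0.5/187) = 0.036564
z-statistic: z = (p̂ - p₀)/SE = (0.46 - 0.5)/0.036564 = -1.0940
Critical value: z_0.025 = ±1.960
p-value = 0.2740
Decision: fail to reject H₀ at α = 0.05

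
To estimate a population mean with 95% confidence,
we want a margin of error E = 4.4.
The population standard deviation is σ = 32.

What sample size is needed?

Answer: n = 204

Derivation:
z_0.025 = 1.960
n = (z×σ/E)² = (1.960×32/4.4)²
n = 203.1921
Round up: n = 204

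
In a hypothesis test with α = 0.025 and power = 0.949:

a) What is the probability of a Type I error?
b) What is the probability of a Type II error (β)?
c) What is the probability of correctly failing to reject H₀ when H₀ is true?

Answer: a) 0.025, b) 0.051, c) 0.975

Derivation:
a) Type I error probability = α = 0.025
b) Power = P(reject H₀ | H₁ true) = 1 - β = 0.949, so Type II error probability = β = 1 - Power = 0.051
c) P(fail to reject H₀ | H₀ true) = 1 - α = 0.975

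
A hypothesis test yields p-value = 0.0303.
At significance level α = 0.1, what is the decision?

Answer: reject H₀

Derivation:
Compare p-value to α:
0.0303 < 0.1
Decision: reject H₀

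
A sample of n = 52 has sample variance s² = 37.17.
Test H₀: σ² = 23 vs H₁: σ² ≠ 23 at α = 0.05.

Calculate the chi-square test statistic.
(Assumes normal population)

Answer: χ² = 82.4204, reject H₀

Derivation:
df = n - 1 = 51
χ² = (n-1)s²/σ₀² = 51×37.17/23 = 82.4204
Critical values: χ²_{0.975,51} = 33.162, χ²_{0.025,51} = 72.616
Rejection region: χ² < 33.162 or χ² > 72.616
Decision: reject H₀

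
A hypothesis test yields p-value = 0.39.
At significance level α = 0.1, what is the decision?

Compare p-value to α:
0.39 ≥ 0.1
Decision: fail to reject H₀

Answer: fail to reject H₀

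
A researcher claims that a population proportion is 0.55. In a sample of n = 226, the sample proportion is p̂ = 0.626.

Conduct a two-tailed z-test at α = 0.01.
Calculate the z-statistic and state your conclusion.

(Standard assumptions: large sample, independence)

Answer: z = 2.2966, fail to reject H₀

Derivation:
H₀: p = 0.55, H₁: p ≠ 0.55
Standard error: SE = √(p₀(1-p₀)/n) = √(0.55×0.45/226) = 0.033093
z-statistic: z = (p̂ - p₀)/SE = (0.626 - 0.55)/0.033093 = 2.2966
Critical value: z_0.005 = ±2.576
p-value = 0.0216
Decision: fail to reject H₀ at α = 0.01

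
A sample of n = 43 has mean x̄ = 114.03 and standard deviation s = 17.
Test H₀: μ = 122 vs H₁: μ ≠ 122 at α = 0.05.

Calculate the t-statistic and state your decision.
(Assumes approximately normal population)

df = n - 1 = 42
SE = s/√n = 17/√43 = 2.5925
t = (x̄ - μ₀)/SE = (114.03 - 122)/2.5925 = -3.0743
Critical value: t_{0.025,42} = ±2.018
p-value ≈ 0.0037
Decision: reject H₀

Answer: t = -3.0743, reject H₀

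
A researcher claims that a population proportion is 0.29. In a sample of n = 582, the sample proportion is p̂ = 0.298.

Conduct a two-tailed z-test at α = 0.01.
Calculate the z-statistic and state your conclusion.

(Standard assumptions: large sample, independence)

H₀: p = 0.29, H₁: p ≠ 0.29
Standard error: SE = √(p₀(1-p₀)/n) = √(0.29×0.71/582) = 0.018809
z-statistic: z = (p̂ - p₀)/SE = (0.298 - 0.29)/0.018809 = 0.4253
Critical value: z_0.005 = ±2.576
p-value = 0.6706
Decision: fail to reject H₀ at α = 0.01

Answer: z = 0.4253, fail to reject H₀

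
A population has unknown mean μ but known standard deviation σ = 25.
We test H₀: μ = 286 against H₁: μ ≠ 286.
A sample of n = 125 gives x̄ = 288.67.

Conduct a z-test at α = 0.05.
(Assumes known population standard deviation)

Answer: z = 1.1940, fail to reject H₀

Derivation:
Standard error: SE = σ/√n = 25/√125 = 2.2361
z-statistic: z = (x̄ - μ₀)/SE = (288.67 - 286)/2.2361 = 1.1940
Critical value: ±1.960
p-value = 0.2325
Decision: fail to reject H₀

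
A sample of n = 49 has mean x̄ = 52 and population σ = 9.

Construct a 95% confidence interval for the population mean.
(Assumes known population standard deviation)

Confidence level: 95%, α = 0.05
z_0.025 = 1.960
SE = σ/√n = 9/√49 = 1.2857
Margin of error = 1.960 × 1.2857 = 2.5200
CI: x̄ ± margin = 52 ± 2.5200
CI: (49.4800, 54.5200)

Answer: (49.4800, 54.5200)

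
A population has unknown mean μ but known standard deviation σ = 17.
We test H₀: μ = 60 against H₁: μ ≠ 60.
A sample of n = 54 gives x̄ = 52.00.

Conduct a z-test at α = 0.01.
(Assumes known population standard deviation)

Standard error: SE = σ/√n = 17/√54 = 2.3134
z-statistic: z = (x̄ - μ₀)/SE = (52.00 - 60)/2.3134 = -3.4581
Critical value: ±2.576
p-value = 0.0005
Decision: reject H₀

Answer: z = -3.4581, reject H₀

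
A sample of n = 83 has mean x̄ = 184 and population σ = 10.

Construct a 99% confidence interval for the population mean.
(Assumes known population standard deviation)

Confidence level: 99%, α = 0.01
z_0.005 = 2.576
SE = σ/√n = 10/√83 = 1.0976
Margin of error = 2.576 × 1.0976 = 2.8274
CI: x̄ ± margin = 184 ± 2.8274
CI: (181.1726, 186.8274)

Answer: (181.1726, 186.8274)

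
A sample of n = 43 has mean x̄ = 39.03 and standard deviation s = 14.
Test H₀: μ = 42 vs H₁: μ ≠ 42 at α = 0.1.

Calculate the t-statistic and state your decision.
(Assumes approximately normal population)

Answer: t = -1.3911, fail to reject H₀

Derivation:
df = n - 1 = 42
SE = s/√n = 14/√43 = 2.1350
t = (x̄ - μ₀)/SE = (39.03 - 42)/2.1350 = -1.3911
Critical value: t_{0.05,42} = ±1.682
p-value ≈ 0.1715
Decision: fail to reject H₀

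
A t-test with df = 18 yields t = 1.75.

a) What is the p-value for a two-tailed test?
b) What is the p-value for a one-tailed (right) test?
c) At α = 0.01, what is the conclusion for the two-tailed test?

Using t-distribution with df = 18:
a) Two-tailed: p = 2×P(T > 1.75) = 0.0971
b) One-tailed: p = P(T > 1.75) = 0.0486
c) 0.0971 ≥ 0.01, fail to reject H₀

Answer: a) 0.0971, b) 0.0486, c) fail to reject H₀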